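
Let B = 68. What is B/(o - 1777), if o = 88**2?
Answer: 4/351 ≈ 0.011396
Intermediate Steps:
o = 7744
B/(o - 1777) = 68/(7744 - 1777) = 68/5967 = 68*(1/5967) = 4/351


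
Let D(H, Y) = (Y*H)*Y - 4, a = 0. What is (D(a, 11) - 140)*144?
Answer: -20736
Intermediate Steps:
D(H, Y) = -4 + H*Y² (D(H, Y) = (H*Y)*Y - 4 = H*Y² - 4 = -4 + H*Y²)
(D(a, 11) - 140)*144 = ((-4 + 0*11²) - 140)*144 = ((-4 + 0*121) - 140)*144 = ((-4 + 0) - 140)*144 = (-4 - 140)*144 = -144*144 = -20736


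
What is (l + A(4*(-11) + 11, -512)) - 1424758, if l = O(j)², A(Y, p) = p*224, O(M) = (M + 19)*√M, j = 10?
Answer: -1531036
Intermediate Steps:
O(M) = √M*(19 + M) (O(M) = (19 + M)*√M = √M*(19 + M))
A(Y, p) = 224*p
l = 8410 (l = (√10*(19 + 10))² = (√10*29)² = (29*√10)² = 8410)
(l + A(4*(-11) + 11, -512)) - 1424758 = (8410 + 224*(-512)) - 1424758 = (8410 - 114688) - 1424758 = -106278 - 1424758 = -1531036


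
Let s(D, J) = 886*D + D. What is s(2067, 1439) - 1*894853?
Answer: 938576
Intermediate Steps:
s(D, J) = 887*D
s(2067, 1439) - 1*894853 = 887*2067 - 1*894853 = 1833429 - 894853 = 938576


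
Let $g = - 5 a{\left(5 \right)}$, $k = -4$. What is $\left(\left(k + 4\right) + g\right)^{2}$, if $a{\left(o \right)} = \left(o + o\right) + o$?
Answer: $5625$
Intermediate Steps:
$a{\left(o \right)} = 3 o$ ($a{\left(o \right)} = 2 o + o = 3 o$)
$g = -75$ ($g = - 5 \cdot 3 \cdot 5 = \left(-5\right) 15 = -75$)
$\left(\left(k + 4\right) + g\right)^{2} = \left(\left(-4 + 4\right) - 75\right)^{2} = \left(0 - 75\right)^{2} = \left(-75\right)^{2} = 5625$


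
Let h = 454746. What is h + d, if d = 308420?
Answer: 763166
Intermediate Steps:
h + d = 454746 + 308420 = 763166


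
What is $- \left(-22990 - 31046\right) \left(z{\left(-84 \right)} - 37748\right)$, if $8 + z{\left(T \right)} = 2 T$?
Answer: $-2049261264$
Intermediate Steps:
$z{\left(T \right)} = -8 + 2 T$
$- \left(-22990 - 31046\right) \left(z{\left(-84 \right)} - 37748\right) = - \left(-22990 - 31046\right) \left(\left(-8 + 2 \left(-84\right)\right) - 37748\right) = - \left(-54036\right) \left(\left(-8 - 168\right) - 37748\right) = - \left(-54036\right) \left(-176 - 37748\right) = - \left(-54036\right) \left(-37924\right) = \left(-1\right) 2049261264 = -2049261264$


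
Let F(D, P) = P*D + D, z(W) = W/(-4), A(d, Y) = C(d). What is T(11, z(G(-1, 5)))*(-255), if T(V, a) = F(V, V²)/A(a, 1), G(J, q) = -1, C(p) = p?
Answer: -1368840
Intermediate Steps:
A(d, Y) = d
z(W) = -W/4 (z(W) = W*(-¼) = -W/4)
F(D, P) = D + D*P (F(D, P) = D*P + D = D + D*P)
T(V, a) = V*(1 + V²)/a (T(V, a) = (V*(1 + V²))/a = V*(1 + V²)/a)
T(11, z(G(-1, 5)))*(-255) = ((11 + 11³)/((-¼*(-1))))*(-255) = ((11 + 1331)/(¼))*(-255) = (4*1342)*(-255) = 5368*(-255) = -1368840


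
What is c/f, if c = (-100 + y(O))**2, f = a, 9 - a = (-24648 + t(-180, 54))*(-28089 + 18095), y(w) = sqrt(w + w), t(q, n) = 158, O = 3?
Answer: -10006/244753051 + 200*sqrt(6)/244753051 ≈ -3.8880e-5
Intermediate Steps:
y(w) = sqrt(2)*sqrt(w) (y(w) = sqrt(2*w) = sqrt(2)*sqrt(w))
a = -244753051 (a = 9 - (-24648 + 158)*(-28089 + 18095) = 9 - (-24490)*(-9994) = 9 - 1*244753060 = 9 - 244753060 = -244753051)
f = -244753051
c = (-100 + sqrt(6))**2 (c = (-100 + sqrt(2)*sqrt(3))**2 = (-100 + sqrt(6))**2 ≈ 9516.1)
c/f = (100 - sqrt(6))**2/(-244753051) = (100 - sqrt(6))**2*(-1/244753051) = -(100 - sqrt(6))**2/244753051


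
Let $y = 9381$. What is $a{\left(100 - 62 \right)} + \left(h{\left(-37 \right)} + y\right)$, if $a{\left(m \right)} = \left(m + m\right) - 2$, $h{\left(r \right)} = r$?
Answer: $9418$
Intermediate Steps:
$a{\left(m \right)} = -2 + 2 m$ ($a{\left(m \right)} = 2 m - 2 = -2 + 2 m$)
$a{\left(100 - 62 \right)} + \left(h{\left(-37 \right)} + y\right) = \left(-2 + 2 \left(100 - 62\right)\right) + \left(-37 + 9381\right) = \left(-2 + 2 \cdot 38\right) + 9344 = \left(-2 + 76\right) + 9344 = 74 + 9344 = 9418$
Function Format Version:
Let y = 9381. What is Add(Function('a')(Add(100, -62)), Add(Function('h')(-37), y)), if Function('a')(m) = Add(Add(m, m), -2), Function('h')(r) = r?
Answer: 9418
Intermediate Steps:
Function('a')(m) = Add(-2, Mul(2, m)) (Function('a')(m) = Add(Mul(2, m), -2) = Add(-2, Mul(2, m)))
Add(Function('a')(Add(100, -62)), Add(Function('h')(-37), y)) = Add(Add(-2, Mul(2, Add(100, -62))), Add(-37, 9381)) = Add(Add(-2, Mul(2, 38)), 9344) = Add(Add(-2, 76), 9344) = Add(74, 9344) = 9418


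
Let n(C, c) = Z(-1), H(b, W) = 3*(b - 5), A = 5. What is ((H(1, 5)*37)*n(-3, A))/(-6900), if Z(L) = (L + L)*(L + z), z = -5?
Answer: 444/575 ≈ 0.77217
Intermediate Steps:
Z(L) = 2*L*(-5 + L) (Z(L) = (L + L)*(L - 5) = (2*L)*(-5 + L) = 2*L*(-5 + L))
H(b, W) = -15 + 3*b (H(b, W) = 3*(-5 + b) = -15 + 3*b)
n(C, c) = 12 (n(C, c) = 2*(-1)*(-5 - 1) = 2*(-1)*(-6) = 12)
((H(1, 5)*37)*n(-3, A))/(-6900) = (((-15 + 3*1)*37)*12)/(-6900) = (((-15 + 3)*37)*12)*(-1/6900) = (-12*37*12)*(-1/6900) = -444*12*(-1/6900) = -5328*(-1/6900) = 444/575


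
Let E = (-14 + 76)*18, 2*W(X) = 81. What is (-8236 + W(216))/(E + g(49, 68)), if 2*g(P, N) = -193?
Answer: -16391/2039 ≈ -8.0387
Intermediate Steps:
W(X) = 81/2 (W(X) = (½)*81 = 81/2)
g(P, N) = -193/2 (g(P, N) = (½)*(-193) = -193/2)
E = 1116 (E = 62*18 = 1116)
(-8236 + W(216))/(E + g(49, 68)) = (-8236 + 81/2)/(1116 - 193/2) = -16391/(2*2039/2) = -16391/2*2/2039 = -16391/2039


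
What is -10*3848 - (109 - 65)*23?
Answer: -39492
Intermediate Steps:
-10*3848 - (109 - 65)*23 = -38480 - 44*23 = -38480 - 1*1012 = -38480 - 1012 = -39492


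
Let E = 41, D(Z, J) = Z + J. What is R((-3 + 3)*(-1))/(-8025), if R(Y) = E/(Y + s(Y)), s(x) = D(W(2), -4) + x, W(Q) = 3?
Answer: 41/8025 ≈ 0.0051090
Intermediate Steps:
D(Z, J) = J + Z
s(x) = -1 + x (s(x) = (-4 + 3) + x = -1 + x)
R(Y) = 41/(-1 + 2*Y) (R(Y) = 41/(Y + (-1 + Y)) = 41/(-1 + 2*Y))
R((-3 + 3)*(-1))/(-8025) = (41/(-1 + 2*((-3 + 3)*(-1))))/(-8025) = (41/(-1 + 2*(0*(-1))))*(-1/8025) = (41/(-1 + 2*0))*(-1/8025) = (41/(-1 + 0))*(-1/8025) = (41/(-1))*(-1/8025) = (41*(-1))*(-1/8025) = -41*(-1/8025) = 41/8025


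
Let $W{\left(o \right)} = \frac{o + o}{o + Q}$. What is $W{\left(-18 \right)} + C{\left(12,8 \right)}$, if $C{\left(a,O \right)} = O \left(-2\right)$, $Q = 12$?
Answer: $-10$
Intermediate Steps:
$C{\left(a,O \right)} = - 2 O$
$W{\left(o \right)} = \frac{2 o}{12 + o}$ ($W{\left(o \right)} = \frac{o + o}{o + 12} = \frac{2 o}{12 + o}$)
$W{\left(-18 \right)} + C{\left(12,8 \right)} = 2 \left(-18\right) \frac{1}{12 - 18} - 16 = 2 \left(-18\right) \frac{1}{-6} - 16 = 2 \left(-18\right) \left(- \frac{1}{6}\right) - 16 = 6 - 16 = -10$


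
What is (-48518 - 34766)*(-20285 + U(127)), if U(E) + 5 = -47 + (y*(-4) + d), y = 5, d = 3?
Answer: 1695162536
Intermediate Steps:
U(E) = -69 (U(E) = -5 + (-47 + (5*(-4) + 3)) = -5 + (-47 + (-20 + 3)) = -5 + (-47 - 17) = -5 - 64 = -69)
(-48518 - 34766)*(-20285 + U(127)) = (-48518 - 34766)*(-20285 - 69) = -83284*(-20354) = 1695162536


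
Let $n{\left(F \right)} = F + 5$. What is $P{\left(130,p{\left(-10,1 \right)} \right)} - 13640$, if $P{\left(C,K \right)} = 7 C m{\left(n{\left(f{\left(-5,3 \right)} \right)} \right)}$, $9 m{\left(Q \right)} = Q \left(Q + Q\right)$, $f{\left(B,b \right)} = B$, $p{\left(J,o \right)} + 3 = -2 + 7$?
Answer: $-13640$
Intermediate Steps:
$p{\left(J,o \right)} = 2$ ($p{\left(J,o \right)} = -3 + \left(-2 + 7\right) = -3 + 5 = 2$)
$n{\left(F \right)} = 5 + F$
$m{\left(Q \right)} = \frac{2 Q^{2}}{9}$ ($m{\left(Q \right)} = \frac{Q \left(Q + Q\right)}{9} = \frac{Q 2 Q}{9} = \frac{2 Q^{2}}{9}$)
$P{\left(C,K \right)} = 0$ ($P{\left(C,K \right)} = 7 C \frac{2 \left(5 - 5\right)^{2}}{9} = 7 C \frac{2 \cdot 0^{2}}{9} = 7 C \frac{2}{9} \cdot 0 = 7 C 0 = 0$)
$P{\left(130,p{\left(-10,1 \right)} \right)} - 13640 = 0 - 13640 = -13640$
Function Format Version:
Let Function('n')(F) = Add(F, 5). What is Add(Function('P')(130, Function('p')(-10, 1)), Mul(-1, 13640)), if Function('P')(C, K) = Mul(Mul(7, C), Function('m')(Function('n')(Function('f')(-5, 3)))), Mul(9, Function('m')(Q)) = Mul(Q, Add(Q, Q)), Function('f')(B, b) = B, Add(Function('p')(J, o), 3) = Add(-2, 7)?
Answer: -13640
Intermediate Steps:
Function('p')(J, o) = 2 (Function('p')(J, o) = Add(-3, Add(-2, 7)) = Add(-3, 5) = 2)
Function('n')(F) = Add(5, F)
Function('m')(Q) = Mul(Rational(2, 9), Pow(Q, 2)) (Function('m')(Q) = Mul(Rational(1, 9), Mul(Q, Add(Q, Q))) = Mul(Rational(1, 9), Mul(Q, Mul(2, Q))) = Mul(Rational(1, 9), Mul(2, Pow(Q, 2))) = Mul(Rational(2, 9), Pow(Q, 2)))
Function('P')(C, K) = 0 (Function('P')(C, K) = Mul(Mul(7, C), Mul(Rational(2, 9), Pow(Add(5, -5), 2))) = Mul(Mul(7, C), Mul(Rational(2, 9), Pow(0, 2))) = Mul(Mul(7, C), Mul(Rational(2, 9), 0)) = Mul(Mul(7, C), 0) = 0)
Add(Function('P')(130, Function('p')(-10, 1)), Mul(-1, 13640)) = Add(0, Mul(-1, 13640)) = Add(0, -13640) = -13640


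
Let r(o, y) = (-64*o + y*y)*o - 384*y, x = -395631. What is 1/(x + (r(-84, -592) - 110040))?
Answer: -1/30168903 ≈ -3.3147e-8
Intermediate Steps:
r(o, y) = -384*y + o*(y² - 64*o) (r(o, y) = (-64*o + y²)*o - 384*y = (y² - 64*o)*o - 384*y = o*(y² - 64*o) - 384*y = -384*y + o*(y² - 64*o))
1/(x + (r(-84, -592) - 110040)) = 1/(-395631 + ((-384*(-592) - 64*(-84)² - 84*(-592)²) - 110040)) = 1/(-395631 + ((227328 - 64*7056 - 84*350464) - 110040)) = 1/(-395631 + ((227328 - 451584 - 29438976) - 110040)) = 1/(-395631 + (-29663232 - 110040)) = 1/(-395631 - 29773272) = 1/(-30168903) = -1/30168903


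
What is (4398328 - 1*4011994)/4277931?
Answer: 128778/1425977 ≈ 0.090309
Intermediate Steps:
(4398328 - 1*4011994)/4277931 = (4398328 - 4011994)*(1/4277931) = 386334*(1/4277931) = 128778/1425977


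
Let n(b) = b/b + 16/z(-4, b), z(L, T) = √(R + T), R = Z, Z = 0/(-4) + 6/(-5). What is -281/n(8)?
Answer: 4777/623 - 2248*√170/623 ≈ -39.379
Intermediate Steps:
Z = -6/5 (Z = 0*(-¼) + 6*(-⅕) = 0 - 6/5 = -6/5 ≈ -1.2000)
R = -6/5 ≈ -1.2000
z(L, T) = √(-6/5 + T)
n(b) = 1 + 80/√(-30 + 25*b) (n(b) = b/b + 16/((√(-30 + 25*b)/5)) = 1 + 16*(5/√(-30 + 25*b)) = 1 + 80/√(-30 + 25*b))
-281/n(8) = -281/(1 + 16*√5/√(-6 + 5*8)) = -281/(1 + 16*√5/√(-6 + 40)) = -281/(1 + 16*√5/√34) = -281/(1 + 16*√5*(√34/34)) = -281/(1 + 8*√170/17)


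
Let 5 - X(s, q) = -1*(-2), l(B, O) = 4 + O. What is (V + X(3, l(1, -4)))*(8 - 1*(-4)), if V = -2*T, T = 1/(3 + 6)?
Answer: 100/3 ≈ 33.333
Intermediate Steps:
T = ⅑ (T = 1/9 = ⅑ ≈ 0.11111)
X(s, q) = 3 (X(s, q) = 5 - (-1)*(-2) = 5 - 1*2 = 5 - 2 = 3)
V = -2/9 (V = -2*⅑ = -2/9 ≈ -0.22222)
(V + X(3, l(1, -4)))*(8 - 1*(-4)) = (-2/9 + 3)*(8 - 1*(-4)) = 25*(8 + 4)/9 = (25/9)*12 = 100/3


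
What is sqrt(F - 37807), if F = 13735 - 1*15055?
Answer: I*sqrt(39127) ≈ 197.81*I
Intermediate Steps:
F = -1320 (F = 13735 - 15055 = -1320)
sqrt(F - 37807) = sqrt(-1320 - 37807) = sqrt(-39127) = I*sqrt(39127)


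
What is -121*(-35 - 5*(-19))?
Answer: -7260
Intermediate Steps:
-121*(-35 - 5*(-19)) = -121*(-35 + 95) = -121*60 = -7260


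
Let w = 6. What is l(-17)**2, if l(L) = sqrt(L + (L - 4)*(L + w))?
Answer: 214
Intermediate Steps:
l(L) = sqrt(L + (-4 + L)*(6 + L)) (l(L) = sqrt(L + (L - 4)*(L + 6)) = sqrt(L + (-4 + L)*(6 + L)))
l(-17)**2 = (sqrt(-24 + (-17)**2 + 3*(-17)))**2 = (sqrt(-24 + 289 - 51))**2 = (sqrt(214))**2 = 214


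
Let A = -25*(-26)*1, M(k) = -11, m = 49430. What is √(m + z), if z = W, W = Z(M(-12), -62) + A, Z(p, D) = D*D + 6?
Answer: √53930 ≈ 232.23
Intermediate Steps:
A = 650 (A = 650*1 = 650)
Z(p, D) = 6 + D² (Z(p, D) = D² + 6 = 6 + D²)
W = 4500 (W = (6 + (-62)²) + 650 = (6 + 3844) + 650 = 3850 + 650 = 4500)
z = 4500
√(m + z) = √(49430 + 4500) = √53930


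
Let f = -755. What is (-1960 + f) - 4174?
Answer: -6889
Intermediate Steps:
(-1960 + f) - 4174 = (-1960 - 755) - 4174 = -2715 - 4174 = -6889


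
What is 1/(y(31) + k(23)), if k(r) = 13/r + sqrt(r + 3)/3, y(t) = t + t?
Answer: 297873/18622735 - 1587*sqrt(26)/18622735 ≈ 0.015561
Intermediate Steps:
y(t) = 2*t
k(r) = 13/r + sqrt(3 + r)/3 (k(r) = 13/r + sqrt(3 + r)*(1/3) = 13/r + sqrt(3 + r)/3)
1/(y(31) + k(23)) = 1/(2*31 + (13/23 + sqrt(3 + 23)/3)) = 1/(62 + (13*(1/23) + sqrt(26)/3)) = 1/(62 + (13/23 + sqrt(26)/3)) = 1/(1439/23 + sqrt(26)/3)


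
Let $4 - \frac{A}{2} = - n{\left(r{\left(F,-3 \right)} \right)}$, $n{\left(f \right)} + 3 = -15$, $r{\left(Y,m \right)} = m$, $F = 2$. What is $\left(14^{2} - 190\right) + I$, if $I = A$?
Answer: $-22$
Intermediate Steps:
$n{\left(f \right)} = -18$ ($n{\left(f \right)} = -3 - 15 = -18$)
$A = -28$ ($A = 8 - 2 \left(\left(-1\right) \left(-18\right)\right) = 8 - 36 = -28$)
$I = -28$
$\left(14^{2} - 190\right) + I = \left(14^{2} - 190\right) - 28 = \left(196 - 190\right) - 28 = 6 - 28 = -22$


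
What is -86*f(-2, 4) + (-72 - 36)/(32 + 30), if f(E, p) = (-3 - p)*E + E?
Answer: -32046/31 ≈ -1033.7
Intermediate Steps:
f(E, p) = E + E*(-3 - p) (f(E, p) = E*(-3 - p) + E = E + E*(-3 - p))
-86*f(-2, 4) + (-72 - 36)/(32 + 30) = -(-86)*(-2)*(2 + 4) + (-72 - 36)/(32 + 30) = -(-86)*(-2)*6 - 108/62 = -86*12 - 108*1/62 = -1032 - 54/31 = -32046/31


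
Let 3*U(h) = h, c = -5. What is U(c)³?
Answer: -125/27 ≈ -4.6296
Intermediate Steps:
U(h) = h/3
U(c)³ = ((⅓)*(-5))³ = (-5/3)³ = -125/27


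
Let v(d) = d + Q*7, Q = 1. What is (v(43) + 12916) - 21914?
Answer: -8948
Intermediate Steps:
v(d) = 7 + d (v(d) = d + 1*7 = d + 7 = 7 + d)
(v(43) + 12916) - 21914 = ((7 + 43) + 12916) - 21914 = (50 + 12916) - 21914 = 12966 - 21914 = -8948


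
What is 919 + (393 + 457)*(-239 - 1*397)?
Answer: -539681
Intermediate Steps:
919 + (393 + 457)*(-239 - 1*397) = 919 + 850*(-239 - 397) = 919 + 850*(-636) = 919 - 540600 = -539681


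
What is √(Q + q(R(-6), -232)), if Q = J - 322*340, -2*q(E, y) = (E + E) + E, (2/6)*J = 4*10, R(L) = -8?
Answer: 2*I*√27337 ≈ 330.68*I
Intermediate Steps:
J = 120 (J = 3*(4*10) = 3*40 = 120)
q(E, y) = -3*E/2 (q(E, y) = -((E + E) + E)/2 = -(2*E + E)/2 = -3*E/2)
Q = -109360 (Q = 120 - 322*340 = 120 - 109480 = -109360)
√(Q + q(R(-6), -232)) = √(-109360 - 3/2*(-8)) = √(-109360 + 12) = √(-109348) = 2*I*√27337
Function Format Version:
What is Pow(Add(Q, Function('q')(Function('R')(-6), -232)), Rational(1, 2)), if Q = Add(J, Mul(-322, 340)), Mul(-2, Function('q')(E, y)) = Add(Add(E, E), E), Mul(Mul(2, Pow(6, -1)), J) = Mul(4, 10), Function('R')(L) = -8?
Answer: Mul(2, I, Pow(27337, Rational(1, 2))) ≈ Mul(330.68, I)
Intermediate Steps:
J = 120 (J = Mul(3, Mul(4, 10)) = Mul(3, 40) = 120)
Function('q')(E, y) = Mul(Rational(-3, 2), E) (Function('q')(E, y) = Mul(Rational(-1, 2), Add(Add(E, E), E)) = Mul(Rational(-1, 2), Add(Mul(2, E), E)) = Mul(Rational(-1, 2), Mul(3, E)) = Mul(Rational(-3, 2), E))
Q = -109360 (Q = Add(120, Mul(-322, 340)) = Add(120, -109480) = -109360)
Pow(Add(Q, Function('q')(Function('R')(-6), -232)), Rational(1, 2)) = Pow(Add(-109360, Mul(Rational(-3, 2), -8)), Rational(1, 2)) = Pow(Add(-109360, 12), Rational(1, 2)) = Pow(-109348, Rational(1, 2)) = Mul(2, I, Pow(27337, Rational(1, 2)))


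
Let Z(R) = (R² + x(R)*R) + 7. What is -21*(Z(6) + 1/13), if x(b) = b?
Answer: -21588/13 ≈ -1660.6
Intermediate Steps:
Z(R) = 7 + 2*R² (Z(R) = (R² + R*R) + 7 = (R² + R²) + 7 = 2*R² + 7 = 7 + 2*R²)
-21*(Z(6) + 1/13) = -21*((7 + 2*6²) + 1/13) = -21*((7 + 2*36) + 1/13) = -21*((7 + 72) + 1/13) = -21*(79 + 1/13) = -21*1028/13 = -21588/13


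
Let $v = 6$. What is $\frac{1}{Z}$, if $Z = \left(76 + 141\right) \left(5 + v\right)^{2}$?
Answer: $\frac{1}{26257} \approx 3.8085 \cdot 10^{-5}$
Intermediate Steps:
$Z = 26257$ ($Z = \left(76 + 141\right) \left(5 + 6\right)^{2} = 217 \cdot 11^{2} = 217 \cdot 121 = 26257$)
$\frac{1}{Z} = \frac{1}{26257}$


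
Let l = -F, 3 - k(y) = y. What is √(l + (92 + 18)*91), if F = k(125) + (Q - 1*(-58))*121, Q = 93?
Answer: I*√8139 ≈ 90.216*I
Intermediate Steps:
k(y) = 3 - y
F = 18149 (F = (3 - 1*125) + (93 - 1*(-58))*121 = (3 - 125) + (93 + 58)*121 = -122 + 151*121 = -122 + 18271 = 18149)
l = -18149 (l = -1*18149 = -18149)
√(l + (92 + 18)*91) = √(-18149 + (92 + 18)*91) = √(-18149 + 110*91) = √(-18149 + 10010) = √(-8139) = I*√8139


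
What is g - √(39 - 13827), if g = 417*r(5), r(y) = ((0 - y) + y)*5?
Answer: -6*I*√383 ≈ -117.42*I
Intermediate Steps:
r(y) = 0 (r(y) = (-y + y)*5 = 0*5 = 0)
g = 0 (g = 417*0 = 0)
g - √(39 - 13827) = 0 - √(39 - 13827) = 0 - √(-13788) = 0 - 6*I*√383 = -6*I*√383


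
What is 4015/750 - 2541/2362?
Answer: 378884/88575 ≈ 4.2775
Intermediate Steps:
4015/750 - 2541/2362 = 4015*(1/750) - 2541*1/2362 = 803/150 - 2541/2362 = 378884/88575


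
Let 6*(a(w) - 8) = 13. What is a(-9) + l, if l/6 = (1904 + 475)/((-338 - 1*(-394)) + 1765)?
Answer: 65575/3642 ≈ 18.005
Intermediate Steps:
a(w) = 61/6 (a(w) = 8 + (1/6)*13 = 8 + 13/6 = 61/6)
l = 4758/607 (l = 6*((1904 + 475)/((-338 - 1*(-394)) + 1765)) = 6*(2379/((-338 + 394) + 1765)) = 6*(2379/(56 + 1765)) = 6*(2379/1821) = 6*(2379*(1/1821)) = 6*(793/607) = 4758/607 ≈ 7.8385)
a(-9) + l = 61/6 + 4758/607 = 65575/3642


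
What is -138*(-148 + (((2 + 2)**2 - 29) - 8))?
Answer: 23322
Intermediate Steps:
-138*(-148 + (((2 + 2)**2 - 29) - 8)) = -138*(-148 + ((4**2 - 29) - 8)) = -138*(-148 + ((16 - 29) - 8)) = -138*(-148 + (-13 - 8)) = -138*(-148 - 21) = -138*(-169) = 23322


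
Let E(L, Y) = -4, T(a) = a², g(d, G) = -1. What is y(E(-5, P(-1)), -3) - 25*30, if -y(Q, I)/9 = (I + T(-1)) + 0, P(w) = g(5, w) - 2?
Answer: -732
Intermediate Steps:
P(w) = -3 (P(w) = -1 - 2 = -3)
y(Q, I) = -9 - 9*I (y(Q, I) = -9*((I + (-1)²) + 0) = -9*((I + 1) + 0) = -9*((1 + I) + 0) = -9*(1 + I) = -9 - 9*I)
y(E(-5, P(-1)), -3) - 25*30 = (-9 - 9*(-3)) - 25*30 = (-9 + 27) - 750 = 18 - 750 = -732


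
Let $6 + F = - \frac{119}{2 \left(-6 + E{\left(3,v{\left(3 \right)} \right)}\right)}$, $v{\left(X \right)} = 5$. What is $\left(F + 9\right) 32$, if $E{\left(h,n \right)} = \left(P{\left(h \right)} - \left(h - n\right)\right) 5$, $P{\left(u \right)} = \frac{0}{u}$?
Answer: $-380$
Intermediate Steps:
$P{\left(u \right)} = 0$
$E{\left(h,n \right)} = - 5 h + 5 n$ ($E{\left(h,n \right)} = \left(0 - \left(h - n\right)\right) 5 = \left(n - h\right) 5 = - 5 h + 5 n$)
$F = - \frac{167}{8}$ ($F = -6 - \frac{119}{2 \left(-6 + \left(\left(-5\right) 3 + 5 \cdot 5\right)\right)} = -6 - \frac{119}{2 \left(-6 + \left(-15 + 25\right)\right)} = -6 - \frac{119}{2 \left(-6 + 10\right)} = -6 - \frac{119}{2 \cdot 4} = -6 - \frac{119}{8} = - \frac{167}{8} \approx -20.875$)
$\left(F + 9\right) 32 = \left(- \frac{167}{8} + 9\right) 32 = \left(- \frac{95}{8}\right) 32 = -380$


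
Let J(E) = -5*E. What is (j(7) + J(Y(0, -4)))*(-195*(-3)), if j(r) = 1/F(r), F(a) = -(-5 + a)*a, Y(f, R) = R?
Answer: 163215/14 ≈ 11658.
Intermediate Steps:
F(a) = -a*(-5 + a)
j(r) = 1/(r*(5 - r))
(j(7) + J(Y(0, -4)))*(-195*(-3)) = (-1/(7*(-5 + 7)) - 5*(-4))*(-195*(-3)) = (-1*⅐/2 + 20)*585 = (-1*⅐*½ + 20)*585 = (-1/14 + 20)*585 = (279/14)*585 = 163215/14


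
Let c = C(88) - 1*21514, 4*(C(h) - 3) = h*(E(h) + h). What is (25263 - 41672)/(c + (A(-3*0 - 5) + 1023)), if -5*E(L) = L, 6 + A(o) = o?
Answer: 82045/94751 ≈ 0.86590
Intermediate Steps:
A(o) = -6 + o
E(L) = -L/5
C(h) = 3 + h**2/5 (C(h) = 3 + (h*(-h/5 + h))/4 = 3 + (h*(4*h/5))/4 = 3 + (4*h**2/5)/4 = 3 + h**2/5)
c = -99811/5 (c = (3 + (1/5)*88**2) - 1*21514 = (3 + (1/5)*7744) - 21514 = (3 + 7744/5) - 21514 = 7759/5 - 21514 = -99811/5 ≈ -19962.)
(25263 - 41672)/(c + (A(-3*0 - 5) + 1023)) = (25263 - 41672)/(-99811/5 + ((-6 + (-3*0 - 5)) + 1023)) = -16409/(-99811/5 + ((-6 + (0 - 5)) + 1023)) = -16409/(-99811/5 + ((-6 - 5) + 1023)) = -16409/(-99811/5 + (-11 + 1023)) = -16409/(-99811/5 + 1012) = -16409/(-94751/5) = -16409*(-5/94751) = 82045/94751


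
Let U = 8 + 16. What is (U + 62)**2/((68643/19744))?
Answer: 146026624/68643 ≈ 2127.3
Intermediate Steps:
U = 24
(U + 62)**2/((68643/19744)) = (24 + 62)**2/((68643/19744)) = 86**2/((68643*(1/19744))) = 7396/(68643/19744) = 7396*(19744/68643) = 146026624/68643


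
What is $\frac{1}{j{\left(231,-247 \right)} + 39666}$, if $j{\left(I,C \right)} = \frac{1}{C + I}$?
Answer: $\frac{16}{634655} \approx 2.5211 \cdot 10^{-5}$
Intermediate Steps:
$\frac{1}{j{\left(231,-247 \right)} + 39666} = \frac{1}{\frac{1}{-247 + 231} + 39666} = \frac{1}{\frac{1}{-16} + 39666} = \frac{1}{- \frac{1}{16} + 39666} = \frac{1}{\frac{634655}{16}} = \frac{16}{634655}$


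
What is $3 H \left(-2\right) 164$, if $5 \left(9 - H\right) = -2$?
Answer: $- \frac{46248}{5} \approx -9249.6$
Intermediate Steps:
$H = \frac{47}{5}$ ($H = 9 - - \frac{2}{5} = 9 + \frac{2}{5} = \frac{47}{5} \approx 9.4$)
$3 H \left(-2\right) 164 = 3 \cdot \frac{47}{5} \left(-2\right) 164 = \frac{141}{5} \left(-2\right) 164 = \left(- \frac{282}{5}\right) 164 = - \frac{46248}{5}$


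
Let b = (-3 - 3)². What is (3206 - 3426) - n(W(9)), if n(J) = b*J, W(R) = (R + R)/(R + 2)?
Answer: -3068/11 ≈ -278.91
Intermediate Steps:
W(R) = 2*R/(2 + R) (W(R) = (2*R)/(2 + R) = 2*R/(2 + R))
b = 36 (b = (-6)² = 36)
n(J) = 36*J
(3206 - 3426) - n(W(9)) = (3206 - 3426) - 36*2*9/(2 + 9) = -220 - 36*2*9/11 = -220 - 36*2*9*(1/11) = -220 - 36*18/11 = -220 - 1*648/11 = -220 - 648/11 = -3068/11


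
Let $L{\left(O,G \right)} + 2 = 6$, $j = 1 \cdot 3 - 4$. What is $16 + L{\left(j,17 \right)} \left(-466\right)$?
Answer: $-1848$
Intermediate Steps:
$j = -1$ ($j = 3 - 4 = -1$)
$L{\left(O,G \right)} = 4$ ($L{\left(O,G \right)} = -2 + 6 = 4$)
$16 + L{\left(j,17 \right)} \left(-466\right) = 16 + 4 \left(-466\right) = 16 - 1864 = -1848$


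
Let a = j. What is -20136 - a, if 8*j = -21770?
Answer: -69659/4 ≈ -17415.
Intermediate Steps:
j = -10885/4 (j = (⅛)*(-21770) = -10885/4 ≈ -2721.3)
a = -10885/4 ≈ -2721.3
-20136 - a = -20136 - 1*(-10885/4) = -20136 + 10885/4 = -69659/4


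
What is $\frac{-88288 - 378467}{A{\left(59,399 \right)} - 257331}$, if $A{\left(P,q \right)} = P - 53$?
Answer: $\frac{31117}{17155} \approx 1.8139$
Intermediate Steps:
$A{\left(P,q \right)} = -53 + P$ ($A{\left(P,q \right)} = P - 53 = -53 + P$)
$\frac{-88288 - 378467}{A{\left(59,399 \right)} - 257331} = \frac{-88288 - 378467}{\left(-53 + 59\right) - 257331} = - \frac{466755}{6 - 257331} = - \frac{466755}{-257325} = \left(-466755\right) \left(- \frac{1}{257325}\right) = \frac{31117}{17155}$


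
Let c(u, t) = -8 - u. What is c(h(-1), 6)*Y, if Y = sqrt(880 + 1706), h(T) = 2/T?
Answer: -6*sqrt(2586) ≈ -305.12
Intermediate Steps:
Y = sqrt(2586) ≈ 50.853
c(h(-1), 6)*Y = (-8 - 2/(-1))*sqrt(2586) = (-8 - 2*(-1))*sqrt(2586) = (-8 - 1*(-2))*sqrt(2586) = (-8 + 2)*sqrt(2586) = -6*sqrt(2586)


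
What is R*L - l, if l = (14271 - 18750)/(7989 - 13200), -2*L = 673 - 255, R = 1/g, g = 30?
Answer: -135941/17370 ≈ -7.8262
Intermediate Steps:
R = 1/30 ≈ 0.033333
L = -209 (L = -(673 - 255)/2 = -½*418 = -209)
l = 1493/1737 (l = -4479/(-5211) = -4479*(-1/5211) = 1493/1737 ≈ 0.85953)
R*L - l = (1/30)*(-209) - 1*1493/1737 = -209/30 - 1493/1737 = -135941/17370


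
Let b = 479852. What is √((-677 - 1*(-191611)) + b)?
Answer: √670786 ≈ 819.02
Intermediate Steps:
√((-677 - 1*(-191611)) + b) = √((-677 - 1*(-191611)) + 479852) = √((-677 + 191611) + 479852) = √(190934 + 479852) = √670786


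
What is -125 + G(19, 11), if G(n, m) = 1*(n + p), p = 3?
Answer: -103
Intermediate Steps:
G(n, m) = 3 + n (G(n, m) = 1*(n + 3) = 1*(3 + n) = 3 + n)
-125 + G(19, 11) = -125 + (3 + 19) = -125 + 22 = -103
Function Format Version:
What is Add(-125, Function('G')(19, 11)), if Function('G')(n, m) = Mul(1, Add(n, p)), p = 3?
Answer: -103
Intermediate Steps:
Function('G')(n, m) = Add(3, n) (Function('G')(n, m) = Mul(1, Add(n, 3)) = Mul(1, Add(3, n)) = Add(3, n))
Add(-125, Function('G')(19, 11)) = Add(-125, Add(3, 19)) = Add(-125, 22) = -103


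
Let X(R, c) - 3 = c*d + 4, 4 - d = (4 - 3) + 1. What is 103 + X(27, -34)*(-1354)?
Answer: 82697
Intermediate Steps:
d = 2 (d = 4 - ((4 - 3) + 1) = 4 - (1 + 1) = 4 - 1*2 = 4 - 2 = 2)
X(R, c) = 7 + 2*c (X(R, c) = 3 + (c*2 + 4) = 3 + (2*c + 4) = 3 + (4 + 2*c) = 7 + 2*c)
103 + X(27, -34)*(-1354) = 103 + (7 + 2*(-34))*(-1354) = 103 + (7 - 68)*(-1354) = 103 - 61*(-1354) = 103 + 82594 = 82697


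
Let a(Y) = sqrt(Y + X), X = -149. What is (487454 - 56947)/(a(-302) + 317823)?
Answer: 1776948393/1311837140 - 5591*I*sqrt(451)/1311837140 ≈ 1.3545 - 9.051e-5*I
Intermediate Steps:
a(Y) = sqrt(-149 + Y) (a(Y) = sqrt(Y - 149) = sqrt(-149 + Y))
(487454 - 56947)/(a(-302) + 317823) = (487454 - 56947)/(sqrt(-149 - 302) + 317823) = 430507/(sqrt(-451) + 317823) = 430507/(I*sqrt(451) + 317823) = 430507/(317823 + I*sqrt(451))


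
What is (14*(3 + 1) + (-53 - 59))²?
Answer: 3136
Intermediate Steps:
(14*(3 + 1) + (-53 - 59))² = (14*4 - 112)² = (56 - 112)² = (-56)² = 3136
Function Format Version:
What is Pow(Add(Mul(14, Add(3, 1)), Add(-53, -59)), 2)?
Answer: 3136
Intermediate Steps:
Pow(Add(Mul(14, Add(3, 1)), Add(-53, -59)), 2) = Pow(Add(Mul(14, 4), -112), 2) = Pow(Add(56, -112), 2) = Pow(-56, 2) = 3136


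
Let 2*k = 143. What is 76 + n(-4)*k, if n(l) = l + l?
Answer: -496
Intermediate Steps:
k = 143/2 (k = (½)*143 = 143/2 ≈ 71.500)
n(l) = 2*l
76 + n(-4)*k = 76 + (2*(-4))*(143/2) = 76 - 8*143/2 = 76 - 572 = -496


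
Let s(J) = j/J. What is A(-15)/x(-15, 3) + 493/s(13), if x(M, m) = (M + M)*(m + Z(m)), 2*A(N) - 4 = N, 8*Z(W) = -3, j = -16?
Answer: -2018483/5040 ≈ -400.49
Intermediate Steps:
Z(W) = -3/8 (Z(W) = (⅛)*(-3) = -3/8)
A(N) = 2 + N/2
x(M, m) = 2*M*(-3/8 + m) (x(M, m) = (M + M)*(m - 3/8) = (2*M)*(-3/8 + m) = 2*M*(-3/8 + m))
s(J) = -16/J
A(-15)/x(-15, 3) + 493/s(13) = (2 + (½)*(-15))/(((¼)*(-15)*(-3 + 8*3))) + 493/((-16/13)) = (2 - 15/2)/(((¼)*(-15)*(-3 + 24))) + 493/((-16*1/13)) = -11/(2*((¼)*(-15)*21)) + 493/(-16/13) = -11/(2*(-315/4)) + 493*(-13/16) = -11/2*(-4/315) - 6409/16 = 22/315 - 6409/16 = -2018483/5040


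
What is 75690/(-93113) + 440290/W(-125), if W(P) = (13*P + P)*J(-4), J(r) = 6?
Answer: -4179146777/97768650 ≈ -42.745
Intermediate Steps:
W(P) = 84*P (W(P) = (13*P + P)*6 = (14*P)*6 = 84*P)
75690/(-93113) + 440290/W(-125) = 75690/(-93113) + 440290/((84*(-125))) = 75690*(-1/93113) + 440290/(-10500) = -75690/93113 + 440290*(-1/10500) = -75690/93113 - 44029/1050 = -4179146777/97768650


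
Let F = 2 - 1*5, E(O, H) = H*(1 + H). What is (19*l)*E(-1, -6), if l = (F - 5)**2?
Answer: 36480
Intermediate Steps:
F = -3 (F = 2 - 5 = -3)
l = 64 (l = (-3 - 5)**2 = (-8)**2 = 64)
(19*l)*E(-1, -6) = (19*64)*(-6*(1 - 6)) = 1216*(-6*(-5)) = 1216*30 = 36480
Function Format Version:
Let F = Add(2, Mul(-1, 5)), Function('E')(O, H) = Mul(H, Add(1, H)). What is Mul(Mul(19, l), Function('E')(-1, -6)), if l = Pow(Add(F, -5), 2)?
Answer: 36480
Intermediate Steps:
F = -3 (F = Add(2, -5) = -3)
l = 64 (l = Pow(Add(-3, -5), 2) = Pow(-8, 2) = 64)
Mul(Mul(19, l), Function('E')(-1, -6)) = Mul(Mul(19, 64), Mul(-6, Add(1, -6))) = Mul(1216, Mul(-6, -5)) = Mul(1216, 30) = 36480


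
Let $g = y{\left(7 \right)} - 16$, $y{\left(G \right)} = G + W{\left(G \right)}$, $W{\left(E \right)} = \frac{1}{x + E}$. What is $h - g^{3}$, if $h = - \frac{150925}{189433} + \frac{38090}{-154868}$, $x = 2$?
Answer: $\frac{7499150445649385}{10693376538138} \approx 701.29$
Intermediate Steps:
$W{\left(E \right)} = \frac{1}{2 + E}$
$h = - \frac{15294477935}{14668554922}$ ($h = \left(-150925\right) \frac{1}{189433} + 38090 \left(- \frac{1}{154868}\right) = - \frac{150925}{189433} - \frac{19045}{77434} = - \frac{15294477935}{14668554922} \approx -1.0427$)
$y{\left(G \right)} = G + \frac{1}{2 + G}$
$g = - \frac{80}{9}$ ($g = \frac{1 + 7 \left(2 + 7\right)}{2 + 7} - 16 = \frac{1 + 7 \cdot 9}{9} - 16 = \frac{1 + 63}{9} - 16 = \frac{1}{9} \cdot 64 - 16 = \frac{64}{9} - 16 = - \frac{80}{9} \approx -8.8889$)
$h - g^{3} = - \frac{15294477935}{14668554922} - \left(- \frac{80}{9}\right)^{3} = - \frac{15294477935}{14668554922} - - \frac{512000}{729} = - \frac{15294477935}{14668554922} + \frac{512000}{729} = \frac{7499150445649385}{10693376538138}$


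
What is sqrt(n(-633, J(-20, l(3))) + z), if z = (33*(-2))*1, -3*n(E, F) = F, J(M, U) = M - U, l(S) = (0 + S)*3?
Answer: 13*I*sqrt(3)/3 ≈ 7.5056*I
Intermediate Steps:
l(S) = 3*S (l(S) = S*3 = 3*S)
n(E, F) = -F/3
z = -66 (z = -66*1 = -66)
sqrt(n(-633, J(-20, l(3))) + z) = sqrt(-(-20 - 3*3)/3 - 66) = sqrt(-(-20 - 1*9)/3 - 66) = sqrt(-(-20 - 9)/3 - 66) = sqrt(-1/3*(-29) - 66) = sqrt(29/3 - 66) = sqrt(-169/3) = 13*I*sqrt(3)/3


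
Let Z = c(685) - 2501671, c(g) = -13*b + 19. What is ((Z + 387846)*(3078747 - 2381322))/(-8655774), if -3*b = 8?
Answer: 737098486075/4327887 ≈ 1.7031e+5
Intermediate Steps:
b = -8/3 (b = -1/3*8 = -8/3 ≈ -2.6667)
c(g) = 161/3 (c(g) = -13*(-8/3) + 19 = 104/3 + 19 = 161/3)
Z = -7504852/3 (Z = 161/3 - 2501671 = -7504852/3 ≈ -2.5016e+6)
((Z + 387846)*(3078747 - 2381322))/(-8655774) = ((-7504852/3 + 387846)*(3078747 - 2381322))/(-8655774) = -6341314/3*697425*(-1/8655774) = -1474196972150*(-1/8655774) = 737098486075/4327887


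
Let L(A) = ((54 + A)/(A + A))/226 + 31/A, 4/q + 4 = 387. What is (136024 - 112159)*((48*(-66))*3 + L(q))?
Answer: -140755173375/904 ≈ -1.5570e+8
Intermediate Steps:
q = 4/383 (q = 4/(-4 + 387) = 4/383 ≈ 0.010444)
L(A) = 31/A + (54 + A)/(452*A) (L(A) = ((54 + A)/((2*A)))*(1/226) + 31/A = ((54 + A)*(1/(2*A)))*(1/226) + 31/A = ((54 + A)/(2*A))*(1/226) + 31/A = (54 + A)/(452*A) + 31/A = 31/A + (54 + A)/(452*A))
(136024 - 112159)*((48*(-66))*3 + L(q)) = (136024 - 112159)*((48*(-66))*3 + (14066 + 4/383)/(452*(4/383))) = 23865*(-3168*3 + (1/452)*(383/4)*(5387282/383)) = 23865*(-9504 + 2693641/904) = 23865*(-5897975/904) = -140755173375/904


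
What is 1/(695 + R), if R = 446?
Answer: 1/1141 ≈ 0.00087642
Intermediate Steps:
1/(695 + R) = 1/(695 + 446) = 1/1141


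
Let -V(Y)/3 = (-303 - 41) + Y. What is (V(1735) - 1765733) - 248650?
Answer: -2018556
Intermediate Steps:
V(Y) = 1032 - 3*Y (V(Y) = -3*((-303 - 41) + Y) = -3*(-344 + Y) = 1032 - 3*Y)
(V(1735) - 1765733) - 248650 = ((1032 - 3*1735) - 1765733) - 248650 = ((1032 - 5205) - 1765733) - 248650 = (-4173 - 1765733) - 248650 = -1769906 - 248650 = -2018556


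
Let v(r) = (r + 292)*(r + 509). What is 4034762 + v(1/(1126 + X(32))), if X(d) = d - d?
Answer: 5304020681567/1267876 ≈ 4.1834e+6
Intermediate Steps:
X(d) = 0
v(r) = (292 + r)*(509 + r)
4034762 + v(1/(1126 + X(32))) = 4034762 + (148628 + (1/(1126 + 0))**2 + 801/(1126 + 0)) = 4034762 + (148628 + (1/1126)**2 + 801/1126) = 4034762 + (148628 + (1/1126)**2 + 801*(1/1126)) = 4034762 + (148628 + 1/1267876 + 801/1126) = 4034762 + 188442776055/1267876 = 5304020681567/1267876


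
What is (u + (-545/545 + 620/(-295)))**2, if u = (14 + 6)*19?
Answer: 494484169/3481 ≈ 1.4205e+5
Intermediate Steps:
u = 380 (u = 20*19 = 380)
(u + (-545/545 + 620/(-295)))**2 = (380 + (-545/545 + 620/(-295)))**2 = (380 + (-545*1/545 + 620*(-1/295)))**2 = (380 + (-1 - 124/59))**2 = (380 - 183/59)**2 = (22237/59)**2 = 494484169/3481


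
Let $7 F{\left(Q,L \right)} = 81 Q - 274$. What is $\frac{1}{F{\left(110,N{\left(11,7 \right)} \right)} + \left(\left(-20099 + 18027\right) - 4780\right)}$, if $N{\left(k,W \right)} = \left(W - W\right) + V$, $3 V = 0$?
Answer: $- \frac{7}{39328} \approx -0.00017799$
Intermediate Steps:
$V = 0$ ($V = \frac{1}{3} \cdot 0 = 0$)
$N{\left(k,W \right)} = 0$ ($N{\left(k,W \right)} = \left(W - W\right) + 0 = 0 + 0 = 0$)
$F{\left(Q,L \right)} = - \frac{274}{7} + \frac{81 Q}{7}$ ($F{\left(Q,L \right)} = \frac{81 Q - 274}{7} = \frac{-274 + 81 Q}{7} = - \frac{274}{7} + \frac{81 Q}{7}$)
$\frac{1}{F{\left(110,N{\left(11,7 \right)} \right)} + \left(\left(-20099 + 18027\right) - 4780\right)} = \frac{1}{\left(- \frac{274}{7} + \frac{81}{7} \cdot 110\right) + \left(\left(-20099 + 18027\right) - 4780\right)} = \frac{1}{\left(- \frac{274}{7} + \frac{8910}{7}\right) - 6852} = \frac{1}{\frac{8636}{7} - 6852} = \frac{1}{- \frac{39328}{7}} = - \frac{7}{39328}$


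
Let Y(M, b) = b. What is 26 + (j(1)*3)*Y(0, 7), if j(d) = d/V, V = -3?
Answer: 19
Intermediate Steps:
j(d) = -d/3 (j(d) = d/(-3) = d*(-⅓) = -d/3)
26 + (j(1)*3)*Y(0, 7) = 26 + (-⅓*1*3)*7 = 26 - ⅓*3*7 = 26 - 1*7 = 26 - 7 = 19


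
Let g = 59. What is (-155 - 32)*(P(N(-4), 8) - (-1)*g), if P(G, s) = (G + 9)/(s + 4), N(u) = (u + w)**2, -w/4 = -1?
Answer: -44693/4 ≈ -11173.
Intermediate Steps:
w = 4 (w = -4*(-1) = 4)
N(u) = (4 + u)**2 (N(u) = (u + 4)**2 = (4 + u)**2)
P(G, s) = (9 + G)/(4 + s)
(-155 - 32)*(P(N(-4), 8) - (-1)*g) = (-155 - 32)*((9 + (4 - 4)**2)/(4 + 8) - (-1)*59) = -187*((9 + 0**2)/12 - 1*(-59)) = -187*((9 + 0)/12 + 59) = -187*((1/12)*9 + 59) = -187*(3/4 + 59) = -187*239/4 = -44693/4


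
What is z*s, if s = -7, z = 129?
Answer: -903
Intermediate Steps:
z*s = 129*(-7) = -903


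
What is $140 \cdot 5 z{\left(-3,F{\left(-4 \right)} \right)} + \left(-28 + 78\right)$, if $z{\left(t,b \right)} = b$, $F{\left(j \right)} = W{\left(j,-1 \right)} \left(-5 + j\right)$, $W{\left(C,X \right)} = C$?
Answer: $25250$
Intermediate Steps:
$F{\left(j \right)} = j \left(-5 + j\right)$
$140 \cdot 5 z{\left(-3,F{\left(-4 \right)} \right)} + \left(-28 + 78\right) = 140 \cdot 5 \left(- 4 \left(-5 - 4\right)\right) + \left(-28 + 78\right) = 140 \cdot 5 \left(\left(-4\right) \left(-9\right)\right) + 50 = 140 \cdot 5 \cdot 36 + 50 = 140 \cdot 180 + 50 = 25200 + 50 = 25250$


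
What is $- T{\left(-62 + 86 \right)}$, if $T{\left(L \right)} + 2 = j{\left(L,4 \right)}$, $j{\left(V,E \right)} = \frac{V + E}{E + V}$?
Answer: $1$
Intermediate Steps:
$j{\left(V,E \right)} = 1$ ($j{\left(V,E \right)} = \frac{E + V}{E + V} = 1$)
$T{\left(L \right)} = -1$ ($T{\left(L \right)} = -2 + 1 = -1$)
$- T{\left(-62 + 86 \right)} = \left(-1\right) \left(-1\right) = 1$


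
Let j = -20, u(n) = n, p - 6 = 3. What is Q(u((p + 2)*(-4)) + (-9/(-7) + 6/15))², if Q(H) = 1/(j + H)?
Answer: 1225/4756761 ≈ 0.00025753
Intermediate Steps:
p = 9 (p = 6 + 3 = 9)
Q(H) = 1/(-20 + H)
Q(u((p + 2)*(-4)) + (-9/(-7) + 6/15))² = (1/(-20 + ((9 + 2)*(-4) + (-9/(-7) + 6/15))))² = (1/(-20 + (11*(-4) + (-9*(-⅐) + 6*(1/15)))))² = (1/(-20 + (-44 + (9/7 + ⅖))))² = (1/(-20 + (-44 + 59/35)))² = (1/(-20 - 1481/35))² = (1/(-2181/35))² = (-35/2181)² = 1225/4756761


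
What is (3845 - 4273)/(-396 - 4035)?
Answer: 428/4431 ≈ 0.096592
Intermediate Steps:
(3845 - 4273)/(-396 - 4035) = -428/(-4431) = -428*(-1/4431) = 428/4431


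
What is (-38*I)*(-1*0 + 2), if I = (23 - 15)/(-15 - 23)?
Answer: 16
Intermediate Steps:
I = -4/19 (I = 8/(-38) = 8*(-1/38) = -4/19 ≈ -0.21053)
(-38*I)*(-1*0 + 2) = (-38*(-4/19))*(-1*0 + 2) = 8*(0 + 2) = 8*2 = 16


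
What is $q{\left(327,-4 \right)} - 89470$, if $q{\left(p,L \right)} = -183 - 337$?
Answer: $-89990$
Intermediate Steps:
$q{\left(p,L \right)} = -520$ ($q{\left(p,L \right)} = -183 - 337 = -520$)
$q{\left(327,-4 \right)} - 89470 = -520 - 89470 = -89990$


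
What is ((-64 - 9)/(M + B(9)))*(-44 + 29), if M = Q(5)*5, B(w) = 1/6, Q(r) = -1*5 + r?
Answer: 6570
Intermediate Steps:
Q(r) = -5 + r
B(w) = ⅙
M = 0 (M = (-5 + 5)*5 = 0*5 = 0)
((-64 - 9)/(M + B(9)))*(-44 + 29) = ((-64 - 9)/(0 + ⅙))*(-44 + 29) = -73/⅙*(-15) = -73*6*(-15) = -438*(-15) = 6570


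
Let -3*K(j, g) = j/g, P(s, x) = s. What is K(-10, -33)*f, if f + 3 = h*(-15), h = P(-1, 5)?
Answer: -40/33 ≈ -1.2121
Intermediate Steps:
h = -1
K(j, g) = -j/(3*g)
f = 12 (f = -3 - 1*(-15) = -3 + 15 = 12)
K(-10, -33)*f = -⅓*(-10)/(-33)*12 = -⅓*(-10)*(-1/33)*12 = -10/99*12 = -40/33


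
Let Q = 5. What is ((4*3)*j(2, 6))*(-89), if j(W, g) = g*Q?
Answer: -32040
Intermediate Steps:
j(W, g) = 5*g (j(W, g) = g*5 = 5*g)
((4*3)*j(2, 6))*(-89) = ((4*3)*(5*6))*(-89) = (12*30)*(-89) = 360*(-89) = -32040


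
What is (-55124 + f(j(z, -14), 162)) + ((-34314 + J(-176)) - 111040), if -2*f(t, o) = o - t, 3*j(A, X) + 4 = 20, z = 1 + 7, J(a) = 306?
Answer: -600751/3 ≈ -2.0025e+5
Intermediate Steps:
z = 8
j(A, X) = 16/3 (j(A, X) = -4/3 + (⅓)*20 = -4/3 + 20/3 = 16/3)
f(t, o) = t/2 - o/2 (f(t, o) = -(o - t)/2 = t/2 - o/2)
(-55124 + f(j(z, -14), 162)) + ((-34314 + J(-176)) - 111040) = (-55124 + ((½)*(16/3) - ½*162)) + ((-34314 + 306) - 111040) = (-55124 + (8/3 - 81)) + (-34008 - 111040) = (-55124 - 235/3) - 145048 = -165607/3 - 145048 = -600751/3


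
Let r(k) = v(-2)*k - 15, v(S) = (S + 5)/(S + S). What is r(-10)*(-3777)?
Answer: 56655/2 ≈ 28328.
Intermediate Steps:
v(S) = (5 + S)/(2*S) (v(S) = (5 + S)/((2*S)) = (5 + S)*(1/(2*S)) = (5 + S)/(2*S))
r(k) = -15 - 3*k/4 (r(k) = ((½)*(5 - 2)/(-2))*k - 15 = ((½)*(-½)*3)*k - 15 = -3*k/4 - 15 = -15 - 3*k/4)
r(-10)*(-3777) = (-15 - ¾*(-10))*(-3777) = (-15 + 15/2)*(-3777) = -15/2*(-3777) = 56655/2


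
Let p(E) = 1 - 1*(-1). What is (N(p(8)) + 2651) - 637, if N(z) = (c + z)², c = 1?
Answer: 2023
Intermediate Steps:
p(E) = 2 (p(E) = 1 + 1 = 2)
N(z) = (1 + z)²
(N(p(8)) + 2651) - 637 = ((1 + 2)² + 2651) - 637 = (3² + 2651) - 637 = (9 + 2651) - 637 = 2660 - 637 = 2023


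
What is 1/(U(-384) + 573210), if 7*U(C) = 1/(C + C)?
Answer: 5376/3081576959 ≈ 1.7446e-6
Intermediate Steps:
U(C) = 1/(14*C) (U(C) = 1/(7*(C + C)) = 1/(7*((2*C))) = (1/(2*C))/7 = 1/(14*C))
1/(U(-384) + 573210) = 1/((1/14)/(-384) + 573210) = 1/((1/14)*(-1/384) + 573210) = 1/(-1/5376 + 573210) = 1/(3081576959/5376) = 5376/3081576959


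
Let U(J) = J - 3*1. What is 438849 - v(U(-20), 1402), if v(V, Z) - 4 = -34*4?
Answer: 438981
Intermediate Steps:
U(J) = -3 + J (U(J) = J - 3 = -3 + J)
v(V, Z) = -132 (v(V, Z) = 4 - 34*4 = 4 - 136 = -132)
438849 - v(U(-20), 1402) = 438849 - 1*(-132) = 438849 + 132 = 438981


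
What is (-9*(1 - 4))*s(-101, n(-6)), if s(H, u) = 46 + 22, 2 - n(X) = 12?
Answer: 1836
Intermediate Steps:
n(X) = -10 (n(X) = 2 - 1*12 = 2 - 12 = -10)
s(H, u) = 68
(-9*(1 - 4))*s(-101, n(-6)) = -9*(1 - 4)*68 = -9*(-3)*68 = 27*68 = 1836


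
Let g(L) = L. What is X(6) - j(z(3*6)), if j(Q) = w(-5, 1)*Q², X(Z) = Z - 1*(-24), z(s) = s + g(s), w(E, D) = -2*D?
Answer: 2622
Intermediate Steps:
z(s) = 2*s (z(s) = s + s = 2*s)
X(Z) = 24 + Z (X(Z) = Z + 24 = 24 + Z)
j(Q) = -2*Q² (j(Q) = (-2*1)*Q² = -2*Q²)
X(6) - j(z(3*6)) = (24 + 6) - (-2)*(2*(3*6))² = 30 - (-2)*(2*18)² = 30 - (-2)*36² = 30 - (-2)*1296 = 30 - 1*(-2592) = 30 + 2592 = 2622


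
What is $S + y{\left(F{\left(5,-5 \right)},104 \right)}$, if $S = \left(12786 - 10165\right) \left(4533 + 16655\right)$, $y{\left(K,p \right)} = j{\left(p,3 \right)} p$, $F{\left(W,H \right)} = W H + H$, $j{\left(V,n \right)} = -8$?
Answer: $55532916$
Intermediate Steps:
$F{\left(W,H \right)} = H + H W$ ($F{\left(W,H \right)} = H W + H = H + H W$)
$y{\left(K,p \right)} = - 8 p$
$S = 55533748$ ($S = 2621 \cdot 21188 = 55533748$)
$S + y{\left(F{\left(5,-5 \right)},104 \right)} = 55533748 - 832 = 55532916$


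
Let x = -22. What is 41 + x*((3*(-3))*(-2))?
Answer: -355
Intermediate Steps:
41 + x*((3*(-3))*(-2)) = 41 - 22*3*(-3)*(-2) = 41 - (-198)*(-2) = 41 - 22*18 = 41 - 396 = -355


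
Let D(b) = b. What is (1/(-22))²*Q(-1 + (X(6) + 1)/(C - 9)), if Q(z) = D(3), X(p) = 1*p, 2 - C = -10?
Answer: 3/484 ≈ 0.0061983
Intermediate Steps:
C = 12 (C = 2 - 1*(-10) = 2 + 10 = 12)
X(p) = p
Q(z) = 3
(1/(-22))²*Q(-1 + (X(6) + 1)/(C - 9)) = (1/(-22))²*3 = (-1/22)²*3 = (1/484)*3 = 3/484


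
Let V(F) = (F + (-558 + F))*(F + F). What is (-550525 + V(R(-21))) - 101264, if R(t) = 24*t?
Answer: 926739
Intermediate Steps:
V(F) = 2*F*(-558 + 2*F) (V(F) = (-558 + 2*F)*(2*F) = 2*F*(-558 + 2*F))
(-550525 + V(R(-21))) - 101264 = (-550525 + 4*(24*(-21))*(-279 + 24*(-21))) - 101264 = (-550525 + 4*(-504)*(-279 - 504)) - 101264 = (-550525 + 4*(-504)*(-783)) - 101264 = (-550525 + 1578528) - 101264 = 1028003 - 101264 = 926739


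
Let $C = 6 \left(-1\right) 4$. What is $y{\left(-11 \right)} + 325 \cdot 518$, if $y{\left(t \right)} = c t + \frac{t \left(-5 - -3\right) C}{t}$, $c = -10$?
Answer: $168508$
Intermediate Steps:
$C = -24$ ($C = \left(-6\right) 4 = -24$)
$y{\left(t \right)} = 48 - 10 t$ ($y{\left(t \right)} = - 10 t + \frac{t \left(-5 - -3\right) \left(-24\right)}{t} = - 10 t + \frac{t \left(-5 + 3\right) \left(-24\right)}{t} = - 10 t + \frac{t \left(-2\right) \left(-24\right)}{t} = - 10 t + \frac{- 2 t \left(-24\right)}{t} = - 10 t + \frac{48 t}{t} = - 10 t + 48 = 48 - 10 t$)
$y{\left(-11 \right)} + 325 \cdot 518 = \left(48 - -110\right) + 325 \cdot 518 = \left(48 + 110\right) + 168350 = 158 + 168350 = 168508$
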